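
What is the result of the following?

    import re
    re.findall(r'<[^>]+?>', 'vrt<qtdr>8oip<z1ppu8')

With no groups in the pattern, `findall` gives back each whole match — 1 here.

['<qtdr>']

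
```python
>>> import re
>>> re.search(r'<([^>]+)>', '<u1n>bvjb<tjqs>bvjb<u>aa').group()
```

'<u1n>'

The match spans [0:5] → '<u1n>'.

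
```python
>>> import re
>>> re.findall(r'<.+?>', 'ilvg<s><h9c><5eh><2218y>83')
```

['<s>', '<h9c>', '<5eh>', '<2218y>']

A `+?`/`*?`/`{m,n}?` starts at its minimum and grows only as far as needed for what follows to match.
No capturing groups, so `findall` returns the 4 full match strings.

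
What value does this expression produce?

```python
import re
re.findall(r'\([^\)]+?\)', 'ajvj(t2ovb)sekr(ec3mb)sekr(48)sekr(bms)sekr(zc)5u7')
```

Walking the string: at [4:11] → '(t2ovb)'; at [15:22] → '(ec3mb)'; at [26:30] → '(48)'; at [34:39] → '(bms)'; at [43:47] → '(zc)'.
No capturing groups, so `findall` returns the 5 full match strings.

['(t2ovb)', '(ec3mb)', '(48)', '(bms)', '(zc)']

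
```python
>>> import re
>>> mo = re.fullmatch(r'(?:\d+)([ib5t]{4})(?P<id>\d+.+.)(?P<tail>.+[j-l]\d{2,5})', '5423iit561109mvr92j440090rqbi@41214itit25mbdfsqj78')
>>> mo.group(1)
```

This matches one or more of a digit (non-capturing group); then exactly 4 of one of [ib5t] (captured); then one or more of a digit, then one or more of any character, then any character (captured as 'id'); then one or more of any character, then a character in [j-l], then 2 to 5 of a digit (captured as 'tail').
`re.fullmatch` requires the pattern to consume the entire string.
The match spans [0:50] → '5423iit561109mvr92j440090rqbi@41214itit25mbdfsqj78'.
Captured: group 1 = 'iit5', group 2 = '61109mvr92j440090rqbi@41214itit25mbdfs', group 3 = 'qj78'.

'iit5'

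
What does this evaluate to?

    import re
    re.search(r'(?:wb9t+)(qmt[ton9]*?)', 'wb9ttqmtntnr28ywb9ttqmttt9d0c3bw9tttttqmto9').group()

'wb9ttqmt'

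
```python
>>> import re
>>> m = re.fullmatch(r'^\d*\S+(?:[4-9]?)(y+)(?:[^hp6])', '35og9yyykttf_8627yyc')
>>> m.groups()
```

('y',)

Pattern: anchored at the start of the string; then zero or more of a digit, then one or more of a non-whitespace character; then optionally a character in [4-9] (non-capturing group); then one or more of a literal 'y' (captured); then any character except [hp6] (non-capturing group).
`fullmatch` succeeds only if the pattern covers the string from start to end.
The match spans [0:20] → '35og9yyykttf_8627yyc'.
Captured: group 1 = 'y'.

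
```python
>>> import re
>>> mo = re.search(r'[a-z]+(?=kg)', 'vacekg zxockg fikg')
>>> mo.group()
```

Lookahead/lookbehind check context without consuming it, so the matched span excludes the asserted characters.
`search` walks the string left to right and returns the first match it finds.
The match spans [0:4] → 'vace'.

'vace'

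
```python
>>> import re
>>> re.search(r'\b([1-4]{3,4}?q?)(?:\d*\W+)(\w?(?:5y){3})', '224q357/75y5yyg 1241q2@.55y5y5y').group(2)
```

'55y5y5y'

The pattern matches a word boundary (`\b`, zero-width); then 3 to 4 of a character in [1-4] (lazy), then optionally a literal 'q' (captured); then zero or more of a digit, then one or more of a non-word character (non-capturing group); then optionally a word character, then the literal '5y' repeated 3 times (captured).
`re.search` scans for the first position where the pattern succeeds.
The match spans [16:31] → '1241q2@.55y5y5y'.
Captured: group 1 = '1241q', group 2 = '55y5y5y'.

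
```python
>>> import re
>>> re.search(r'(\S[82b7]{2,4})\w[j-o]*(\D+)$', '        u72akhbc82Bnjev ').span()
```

(15, 24)

The pattern matches a non-whitespace character, then 2 to 4 of one of [82b7] (captured); then a word character, then zero or more of a character in [j-o]; then one or more of a non-digit (captured); then anchored at the end.
`re.search` tries every starting position until one works.
The match spans [15:24] → 'c82Bnjev '.
Captured: group 1 = 'c82', group 2 = 'ev '.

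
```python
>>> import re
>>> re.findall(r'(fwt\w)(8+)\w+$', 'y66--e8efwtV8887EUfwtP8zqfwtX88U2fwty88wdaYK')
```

[('fwtV', '888')]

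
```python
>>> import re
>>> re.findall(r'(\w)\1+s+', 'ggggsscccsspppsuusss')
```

['g', 'c', 'p', 'u']

The backreference `\1` re-matches whatever the first group consumed, character for character.
Matches: at [0:6] match 'ggggss', group 1 = 'g'; at [6:11] match 'cccss', group 1 = 'c'; at [11:15] match 'ppps', group 1 = 'p'; at [15:20] match 'uusss', group 1 = 'u'.
`findall` collects group 1 from each match (4 total).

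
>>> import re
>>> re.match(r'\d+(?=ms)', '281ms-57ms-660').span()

Because the assertion is zero-width, the text it checks is not consumed and won't appear in the result.
With `match`, the pattern is implicitly anchored at the beginning.
The match spans [0:3] → '281'.

(0, 3)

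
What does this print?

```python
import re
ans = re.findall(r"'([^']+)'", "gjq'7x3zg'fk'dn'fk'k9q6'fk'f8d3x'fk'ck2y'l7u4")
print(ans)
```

['7x3zg', 'dn', 'k9q6', 'f8d3x', 'ck2y']

Scanning left to right: at [3:10] match "'7x3zg'", group 1 = '7x3zg'; at [12:16] match "'dn'", group 1 = 'dn'; at [18:24] match "'k9q6'", group 1 = 'k9q6'; at [26:33] match "'f8d3x'", group 1 = 'f8d3x'; at [35:41] match "'ck2y'", group 1 = 'ck2y'.
One capturing group, so `findall` returns just the captured substring from each match — 5 in all.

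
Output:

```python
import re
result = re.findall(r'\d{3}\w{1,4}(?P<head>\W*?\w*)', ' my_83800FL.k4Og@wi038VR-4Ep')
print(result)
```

['', '']

Because the quantifier is non-greedy, it stops expanding at the earliest point where the rest of the pattern can succeed.
With a single group, `findall` returns only what that group captured — 2 items.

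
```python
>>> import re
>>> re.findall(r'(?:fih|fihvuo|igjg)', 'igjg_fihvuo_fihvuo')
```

The regex engine tests alternatives in the order written; an earlier branch that matches wins even if a later one would match more.
Matches: at [0:4] → 'igjg'; at [5:8] → 'fih'; at [12:15] → 'fih'.
No capturing groups, so `findall` returns the 3 full match strings.

['igjg', 'fih', 'fih']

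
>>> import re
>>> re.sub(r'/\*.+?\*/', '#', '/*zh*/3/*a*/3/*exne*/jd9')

With the lazy modifier that quantifier settles for the fewest repetitions that let the rest of the pattern succeed (the atoms after it are unaffected and can still be greedy).
Matches: at [0:6] → '/*zh*/'; at [7:12] → '/*a*/'; at [13:21] → '/*exne*/'.
`sub` substitutes '#' at each match site.

'#3#3#jd9'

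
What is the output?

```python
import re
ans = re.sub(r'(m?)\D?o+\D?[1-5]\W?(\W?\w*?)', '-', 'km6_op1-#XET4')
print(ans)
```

Pattern: optionally a literal 'm' (captured); then optionally a non-digit, then one or more of the literal 'o'; then optionally a non-digit, then a character in [1-5], then optionally a non-word character; then optionally a non-word character, then zero or more of a word character (lazy) (captured).
A non-greedy quantifier consumes as few characters as it can — just enough that the remainder of the pattern still matches from where it stops; whatever follows it matches normally.
Matches: at [3:9] → '_op1-#'.
`sub` substitutes '-' at each match site.

km6-XET4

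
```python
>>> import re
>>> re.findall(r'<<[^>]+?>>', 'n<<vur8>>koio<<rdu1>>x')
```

['<<vur8>>', '<<rdu1>>']

`findall` yields the raw match text (2 of them) because the pattern has no groups.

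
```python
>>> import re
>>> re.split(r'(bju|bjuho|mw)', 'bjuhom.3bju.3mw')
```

['', 'bju', 'hom.3', 'bju', '.3', 'mw', '']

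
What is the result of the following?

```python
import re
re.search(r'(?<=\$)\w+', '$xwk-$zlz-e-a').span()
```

(1, 4)

The positive lookaround only admits positions where the adjacent text matches; those characters stay outside the span.
The match spans [1:4] → 'xwk'.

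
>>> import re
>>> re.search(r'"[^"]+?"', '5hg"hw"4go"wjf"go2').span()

(3, 7)

Unlike `match`, `search` isn't anchored — it looks for the pattern anywhere in the string.
The match spans [3:7] → '"hw"'.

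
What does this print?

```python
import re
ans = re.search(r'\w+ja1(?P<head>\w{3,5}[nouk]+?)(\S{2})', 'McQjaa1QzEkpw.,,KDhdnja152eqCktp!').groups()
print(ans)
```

('52eqCk', 'tp')

Pattern: one or more of a word character, then the literal 'ja1'; then 3 to 5 of a word character, then one or more of one of [nouk] (lazy) (captured as 'head'); then exactly 2 of a non-whitespace character (captured).
`re.search` tries every starting position until one works.
The match spans [16:32] → 'KDhdnja152eqCktp'.
Captured: group 1 = '52eqCk', group 2 = 'tp'.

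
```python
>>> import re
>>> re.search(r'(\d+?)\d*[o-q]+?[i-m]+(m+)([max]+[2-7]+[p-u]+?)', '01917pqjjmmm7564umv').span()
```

(0, 17)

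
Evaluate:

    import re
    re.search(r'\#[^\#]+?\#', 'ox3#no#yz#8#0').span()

(3, 7)

`search` walks the string left to right and returns the first match it finds.
The match spans [3:7] → '#no#'.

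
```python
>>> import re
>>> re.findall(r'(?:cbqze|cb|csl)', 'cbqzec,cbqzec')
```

The regex engine tests alternatives in the order written; an earlier branch that matches wins even if a later one would match more.
Walking the string: at [0:5] → 'cbqze'; at [7:12] → 'cbqze'.
No capturing groups, so `findall` returns the 2 full match strings.

['cbqze', 'cbqze']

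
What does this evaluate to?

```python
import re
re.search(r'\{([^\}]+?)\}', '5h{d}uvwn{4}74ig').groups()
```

('d',)

The match spans [2:5] → '{d}'.
Captured: group 1 = 'd'.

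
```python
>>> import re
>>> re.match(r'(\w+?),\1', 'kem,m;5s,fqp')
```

`\1` has to match the exact text group 1 already captured.
`re.match` won't scan ahead — the pattern has to work from the very first character.
Here the string doesn't start with a match, so the call returns None.

None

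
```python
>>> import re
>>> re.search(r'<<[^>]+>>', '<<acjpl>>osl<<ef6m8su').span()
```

(0, 9)

`re.search` tries every starting position until one works.
The match spans [0:9] → '<<acjpl>>'.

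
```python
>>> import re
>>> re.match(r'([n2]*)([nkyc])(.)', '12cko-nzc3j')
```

Pattern: zero or more of one of [n2] (captured); then one of [nkyc] (captured); then any character (captured).
`match` is anchored at position 0; if the pattern doesn't fit there, it returns None.
Here position 0 doesn't satisfy it, so the call returns None.

None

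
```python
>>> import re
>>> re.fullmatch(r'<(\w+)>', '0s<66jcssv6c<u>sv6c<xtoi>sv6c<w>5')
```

`fullmatch` succeeds only if the pattern covers the string from start to end.
Here the pattern can't cover the whole string, so the call returns None.

None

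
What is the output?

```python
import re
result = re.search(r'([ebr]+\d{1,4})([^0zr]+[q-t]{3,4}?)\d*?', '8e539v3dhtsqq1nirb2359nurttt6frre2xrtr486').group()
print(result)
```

The `?` after the quantifier makes it lazy — it takes as little as possible before letting the rest of the pattern try.
The match spans [1:13] → 'e539v3dhtsqq'.

e539v3dhtsqq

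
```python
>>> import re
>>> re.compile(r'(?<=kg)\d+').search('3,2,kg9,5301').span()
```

(6, 7)

The `(?=…)`/`(?<=…)` assertion just peeks at neighbouring text; it doesn't advance the match position.
The match spans [6:7] → '9'.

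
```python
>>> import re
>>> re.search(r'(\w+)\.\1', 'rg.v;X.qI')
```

The backreference `\1` re-matches whatever the first group consumed, character for character.
`re.search` scans for the first position where the pattern succeeds.
Here the pattern never matches, so the call returns None.

None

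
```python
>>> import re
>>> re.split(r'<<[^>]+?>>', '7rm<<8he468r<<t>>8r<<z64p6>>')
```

['7rm', '8r', '']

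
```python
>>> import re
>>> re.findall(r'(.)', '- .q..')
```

The pattern matches any character (captured).
Because there's exactly one group, `findall` drops the full match and keeps group 1 from each hit.

['-', ' ', '.', 'q', '.', '.']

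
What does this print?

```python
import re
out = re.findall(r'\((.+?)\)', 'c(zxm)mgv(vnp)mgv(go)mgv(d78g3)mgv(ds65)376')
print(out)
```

Lazy quantifiers expand one character at a time until the remainder of the pattern can match.
Matches: at [1:6] match '(zxm)', group 1 = 'zxm'; at [9:14] match '(vnp)', group 1 = 'vnp'; at [17:21] match '(go)', group 1 = 'go'; at [24:31] match '(d78g3)', group 1 = 'd78g3'; at [34:40] match '(ds65)', group 1 = 'ds65'.
Because there's exactly one group, `findall` drops the full match and keeps group 1 from each hit.

['zxm', 'vnp', 'go', 'd78g3', 'ds65']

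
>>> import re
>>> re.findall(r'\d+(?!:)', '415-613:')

`(?!…)`/`(?<!…)` only lets a position through if the neighbouring text does NOT match; no characters are consumed.
Matches: at [0:3] → '415'; at [4:6] → '61'.
No capturing groups, so `findall` returns the 2 full match strings.

['415', '61']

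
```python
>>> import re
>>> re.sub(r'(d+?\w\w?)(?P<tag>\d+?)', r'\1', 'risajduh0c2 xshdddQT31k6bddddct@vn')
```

'risajduhc2 xshdddQT1k6bddddct@vn'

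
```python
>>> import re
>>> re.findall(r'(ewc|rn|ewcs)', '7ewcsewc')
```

['ewc', 'ewc']

The regex engine tests alternatives in the order written; an earlier branch that matches wins even if a later one would match more.
`findall` collects group 1 from each match (2 total).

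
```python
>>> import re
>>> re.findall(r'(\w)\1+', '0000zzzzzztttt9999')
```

A backreference is literal: `\1` must see the identical characters the first group matched.
With a single group, `findall` returns only what that group captured — 4 items.

['0', 'z', 't', '9']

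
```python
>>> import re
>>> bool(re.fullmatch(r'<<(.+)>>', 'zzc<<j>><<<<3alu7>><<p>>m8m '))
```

False

`fullmatch` succeeds only if the pattern covers the string from start to end.
Here the pattern can't cover the whole string, so the call returns None, and `bool(None)` is False.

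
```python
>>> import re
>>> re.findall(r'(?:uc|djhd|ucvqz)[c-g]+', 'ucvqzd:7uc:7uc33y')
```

['ucvqzd']

Scanning left to right: at [0:6] → 'ucvqzd'.
With no groups in the pattern, `findall` gives back each whole match — 1 here.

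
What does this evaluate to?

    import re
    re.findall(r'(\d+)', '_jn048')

['048']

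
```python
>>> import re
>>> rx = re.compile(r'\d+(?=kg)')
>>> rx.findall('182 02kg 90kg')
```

['02', '90']

The `(?=…)`/`(?<=…)` assertion just peeks at neighbouring text; it doesn't advance the match position.
Scanning left to right: at [4:6] → '02'; at [9:11] → '90'.
Since nothing is captured, `findall` lists the 2 matched substrings directly.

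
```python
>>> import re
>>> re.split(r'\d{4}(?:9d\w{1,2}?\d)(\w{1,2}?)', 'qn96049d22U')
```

['qn', 'U', '']

This matches exactly 4 of a digit; then the literal '9d', then 1 to 2 of a word character (lazy), then a digit (non-capturing group); then 1 to 2 of a word character (lazy) (captured).
Matches to split on: at [2:11] → '96049d22U'.
With a capturing group present, the delimiter's captured portion is kept in the result list.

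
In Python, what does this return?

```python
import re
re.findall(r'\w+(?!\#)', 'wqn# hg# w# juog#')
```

The negative lookaround is zero-width — it rules out positions where the adjacent text would match, without consuming anything.
Matches: at [0:2] → 'wq'; at [5:6] → 'h'; at [12:15] → 'juo'.
No capturing groups, so `findall` returns the 3 full match strings.

['wq', 'h', 'juo']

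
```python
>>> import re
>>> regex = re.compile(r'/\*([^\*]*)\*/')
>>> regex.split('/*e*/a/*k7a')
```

Because the pattern has a capturing group, `split` also inserts each captured text between the pieces.

['', 'e', 'a/*k7a']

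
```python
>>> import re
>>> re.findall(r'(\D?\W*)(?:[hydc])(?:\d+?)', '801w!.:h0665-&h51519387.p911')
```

One capturing group, so `findall` returns just the captured substring from each match — 2 in all.

['w!.:', '-&']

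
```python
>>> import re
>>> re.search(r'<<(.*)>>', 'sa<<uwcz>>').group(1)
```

Unlike `match`, `search` isn't anchored — it looks for the pattern anywhere in the string.
The match spans [2:10] → '<<uwcz>>'.
Captured: group 1 = 'uwcz'.

'uwcz'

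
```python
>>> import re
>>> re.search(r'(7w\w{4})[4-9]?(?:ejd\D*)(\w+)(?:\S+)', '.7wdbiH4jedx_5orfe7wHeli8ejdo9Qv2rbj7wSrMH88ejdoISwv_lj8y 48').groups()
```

('7wHeli', '9Qv2rbj7wSrMH88ejdoISwv_lj8')

The match spans [18:57] → '7wHeli8ejdo9Qv2rbj7wSrMH88ejdoISwv_lj8y'.
Captured: group 1 = '7wHeli', group 2 = '9Qv2rbj7wSrMH88ejdoISwv_lj8'.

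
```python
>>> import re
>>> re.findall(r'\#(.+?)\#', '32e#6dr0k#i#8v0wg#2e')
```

Scanning left to right: at [3:10] match '#6dr0k#', group 1 = '6dr0k'; at [11:18] match '#8v0wg#', group 1 = '8v0wg'.
One capturing group, so `findall` returns just the captured substring from each match — 2 in all.

['6dr0k', '8v0wg']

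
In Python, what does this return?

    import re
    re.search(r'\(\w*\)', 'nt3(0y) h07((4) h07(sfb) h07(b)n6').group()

The match spans [3:7] → '(0y)'.

'(0y)'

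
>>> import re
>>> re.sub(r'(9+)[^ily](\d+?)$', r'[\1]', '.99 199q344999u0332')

`\1` in the replacement pulls in group 1's text for each match.

'.99 199q344[999]'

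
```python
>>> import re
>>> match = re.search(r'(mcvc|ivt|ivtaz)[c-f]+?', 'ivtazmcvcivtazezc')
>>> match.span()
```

`re.search` scans for the first position where the pattern succeeds.
The match spans [9:15] → 'ivtaze'.
Captured: group 1 = 'ivtaz'.

(9, 15)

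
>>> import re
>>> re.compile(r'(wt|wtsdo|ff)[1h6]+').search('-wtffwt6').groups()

`re.search` scans for the first position where the pattern succeeds.
The match spans [5:8] → 'wt6'.
Captured: group 1 = 'wt'.

('wt',)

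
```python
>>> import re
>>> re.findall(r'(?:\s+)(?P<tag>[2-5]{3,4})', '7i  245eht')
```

['245']

This matches one or more of whitespace (non-capturing group); then 3 to 4 of a character in [2-5] (captured as 'tag').
One capturing group, so `findall` returns just the captured substring from the one match — 1 in all.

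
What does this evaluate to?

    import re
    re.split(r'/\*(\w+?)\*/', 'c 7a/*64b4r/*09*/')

['c 7a/*64b4r', '09', '']

`re.split` interleaves the captured-group text with the surrounding fragments.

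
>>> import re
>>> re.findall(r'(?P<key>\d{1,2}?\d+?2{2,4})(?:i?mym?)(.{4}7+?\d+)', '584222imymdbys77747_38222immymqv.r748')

[('584222', 'dbys77747')]

Multiple groups make `findall` return tuples — one 2-tuple for the one match.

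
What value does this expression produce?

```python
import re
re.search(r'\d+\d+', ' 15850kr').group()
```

'15850'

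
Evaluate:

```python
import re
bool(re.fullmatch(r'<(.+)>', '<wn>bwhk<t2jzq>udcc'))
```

`re.fullmatch` requires the pattern to consume the entire string.
Here the string isn't matched end-to-end, so the call returns None, and `bool(None)` is False.

False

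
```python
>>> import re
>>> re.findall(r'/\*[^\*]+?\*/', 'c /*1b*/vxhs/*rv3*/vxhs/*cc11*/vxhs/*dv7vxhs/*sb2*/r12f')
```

['/*1b*/', '/*rv3*/', '/*cc11*/', '/*sb2*/']

Matches: at [2:8] → '/*1b*/'; at [12:19] → '/*rv3*/'; at [23:31] → '/*cc11*/'; at [44:51] → '/*sb2*/'.
Since nothing is captured, `findall` lists the 4 matched substrings directly.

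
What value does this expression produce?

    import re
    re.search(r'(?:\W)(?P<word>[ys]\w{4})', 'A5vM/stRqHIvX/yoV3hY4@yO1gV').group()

'/stRqH'

This matches a non-word character (non-capturing group); then one of [ys], then exactly 4 of a word character (captured as 'word').
`re.search` tries every starting position until one works.
The match spans [4:10] → '/stRqH'.
Captured: group 1 = 'stRqH'.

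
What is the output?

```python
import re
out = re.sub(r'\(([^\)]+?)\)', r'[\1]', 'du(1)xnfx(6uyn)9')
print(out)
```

du[1]xnfx[6uyn]9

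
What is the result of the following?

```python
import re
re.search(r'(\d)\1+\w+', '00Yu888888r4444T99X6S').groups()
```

('0',)

After group 1 captures some text, `\1` only succeeds where that same text appears again.
`re.search` scans for the first position where the pattern succeeds.
The match spans [0:21] → '00Yu888888r4444T99X6S'.
Captured: group 1 = '0'.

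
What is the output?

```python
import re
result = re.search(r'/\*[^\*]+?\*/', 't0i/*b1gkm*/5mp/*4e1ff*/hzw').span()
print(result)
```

(3, 12)

The match spans [3:12] → '/*b1gkm*/'.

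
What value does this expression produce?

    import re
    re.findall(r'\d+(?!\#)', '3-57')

['3', '57']

A negative assertion filters positions out without eating any characters.
Walking the string: at [0:1] → '3'; at [2:4] → '57'.
`findall` yields the raw match text (2 of them) because the pattern has no groups.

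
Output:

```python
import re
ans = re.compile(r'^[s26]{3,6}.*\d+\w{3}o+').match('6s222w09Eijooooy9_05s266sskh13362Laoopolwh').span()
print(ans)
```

(0, 37)

`match` is anchored at position 0; if the pattern doesn't fit there, it returns None.
The match spans [0:37] → '6s222w09Eijooooy9_05s266sskh13362Laoo'.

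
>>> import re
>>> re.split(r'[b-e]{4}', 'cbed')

The pattern matches exactly 4 of a character in [b-e].
Matches to split on: at [0:4] → 'cbed'.
The string is cut at each match, leaving 2 pieces.

['', '']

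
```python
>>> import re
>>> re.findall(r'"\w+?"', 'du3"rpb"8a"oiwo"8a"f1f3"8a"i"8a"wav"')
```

Walking the string: at [3:8] → '"rpb"'; at [10:16] → '"oiwo"'; at [18:24] → '"f1f3"'; at [26:29] → '"i"'; at [31:36] → '"wav"'.
With no groups in the pattern, `findall` gives back each whole match — 5 here.

['"rpb"', '"oiwo"', '"f1f3"', '"i"', '"wav"']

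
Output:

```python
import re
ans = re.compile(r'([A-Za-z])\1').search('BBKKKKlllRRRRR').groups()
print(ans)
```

The match spans [0:2] → 'BB'.
Captured: group 1 = 'B'.

('B',)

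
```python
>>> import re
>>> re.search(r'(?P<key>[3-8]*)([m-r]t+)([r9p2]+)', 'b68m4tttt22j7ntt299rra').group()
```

'7ntt299rr'

Pattern: zero or more of a character in [3-8] (captured as 'key'); then a character in [m-r], then one or more of a literal 't' (captured); then one or more of one of [r9p2] (captured).
Unlike `match`, `search` isn't anchored — it looks for the pattern anywhere in the string.
The match spans [12:21] → '7ntt299rr'.
Captured: group 1 = '7', group 2 = 'ntt', group 3 = '299rr'.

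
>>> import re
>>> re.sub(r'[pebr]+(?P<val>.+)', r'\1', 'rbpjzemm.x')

'jzemm.x'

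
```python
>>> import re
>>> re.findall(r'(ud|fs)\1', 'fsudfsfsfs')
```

['fs']

A backreference is literal: `\1` must see the identical characters the first group matched.
`findall` collects group 1 from the one match (1 total).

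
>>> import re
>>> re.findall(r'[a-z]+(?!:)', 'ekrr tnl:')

['ekrr', 'tn']

The negative lookahead/lookbehind blocks any match where the forbidden context is present.
Matches: at [0:4] → 'ekrr'; at [5:7] → 'tn'.
`findall` yields the raw match text (2 of them) because the pattern has no groups.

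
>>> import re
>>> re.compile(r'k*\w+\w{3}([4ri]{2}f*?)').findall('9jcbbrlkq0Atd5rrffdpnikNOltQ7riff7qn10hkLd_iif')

['ii']

Pattern: zero or more of the literal 'k', then one or more of a word character; then exactly 3 of a word character; then exactly 2 of one of [4ri], then zero or more of the literal 'f' (lazy) (captured).
A `+?`/`*?`/`{m,n}?` starts at its minimum and grows only as far as needed for what follows to match.
Walking the string: at [0:45] match '9jcbbrlkq0Atd5rrffdpnikNOltQ7riff7qn10hkLd_ii', group 1 = 'ii'.
Because there's exactly one group, `findall` drops the full match and keeps group 1 from the one hit.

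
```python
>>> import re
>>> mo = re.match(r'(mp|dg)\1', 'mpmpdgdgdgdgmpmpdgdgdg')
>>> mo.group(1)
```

The match spans [0:4] → 'mpmp'.
Captured: group 1 = 'mp'.

'mp'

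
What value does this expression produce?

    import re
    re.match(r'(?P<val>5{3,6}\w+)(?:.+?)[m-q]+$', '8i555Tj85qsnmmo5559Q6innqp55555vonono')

None

This matches 3 to 6 of the literal '5', then one or more of a word character (captured as 'val'); then one or more of any character (lazy) (non-capturing group); then one or more of a character in [m-q]; then anchored at the end.
`re.match` won't scan ahead — the pattern has to work from the very first character.
Here the pattern fails at index 0, so the call returns None.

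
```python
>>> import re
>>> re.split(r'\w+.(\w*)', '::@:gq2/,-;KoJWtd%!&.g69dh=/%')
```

['::@:', '', ',-;', '', '!&.', '', '/%']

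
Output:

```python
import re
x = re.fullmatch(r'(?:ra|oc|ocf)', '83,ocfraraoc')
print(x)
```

None

`re.fullmatch` is like wrapping the pattern in `^…$` (in single-line mode).
Here there's no way to consume every character, so the call returns None.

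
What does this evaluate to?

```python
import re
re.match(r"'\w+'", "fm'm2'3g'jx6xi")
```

None

With `match`, the pattern is implicitly anchored at the beginning.
Here position 0 doesn't satisfy it, so the call returns None.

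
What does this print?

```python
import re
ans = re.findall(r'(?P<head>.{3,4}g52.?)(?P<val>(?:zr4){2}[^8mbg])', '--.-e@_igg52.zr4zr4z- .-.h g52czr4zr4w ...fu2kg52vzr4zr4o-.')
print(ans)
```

[('@_igg52.', 'zr4zr4z'), ('-.h g52c', 'zr4zr4w'), ('fu2kg52v', 'zr4zr4o')]

The pattern matches 3 to 4 of any character, then the literal 'g52', then optionally any character (captured as 'head'); then the literal 'zr4' repeated 2 times, then any character except [8mbg] (captured as 'val').
Walking the string: at [5:20] match '@_igg52.zr4zr4z', groups = ('@_igg52.', 'zr4zr4z'); at [23:38] match '-.h g52czr4zr4w', groups = ('-.h g52c', 'zr4zr4w'); at [42:57] match 'fu2kg52vzr4zr4o', groups = ('fu2kg52v', 'zr4zr4o').
`findall` packs the 2 group values into a tuple for every match.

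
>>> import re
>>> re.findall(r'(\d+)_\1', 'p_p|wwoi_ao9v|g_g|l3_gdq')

[]

A backreference is literal: `\1` must see the identical characters the first group matched.
Because there's exactly one group, `findall` drops the full match and keeps group 1 from each hit.
Nothing in the string satisfies the pattern, so the list is empty.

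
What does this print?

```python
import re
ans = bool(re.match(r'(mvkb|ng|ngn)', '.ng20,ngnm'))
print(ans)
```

False

`re.match` won't scan ahead — the pattern has to work from the very first character.
Here the string doesn't start with a match, so the call returns None, and `bool(None)` is False.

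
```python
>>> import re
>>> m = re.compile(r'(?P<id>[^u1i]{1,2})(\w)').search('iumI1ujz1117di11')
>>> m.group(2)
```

The match spans [2:5] → 'mI1'.
Captured: group 1 = 'mI', group 2 = '1'.

'1'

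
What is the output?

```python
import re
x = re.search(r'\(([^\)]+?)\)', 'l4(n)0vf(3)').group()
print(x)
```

(n)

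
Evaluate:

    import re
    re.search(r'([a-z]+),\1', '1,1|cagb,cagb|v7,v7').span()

(4, 13)

The backreference `\1` re-matches whatever the first group consumed, character for character.
The match spans [4:13] → 'cagb,cagb'.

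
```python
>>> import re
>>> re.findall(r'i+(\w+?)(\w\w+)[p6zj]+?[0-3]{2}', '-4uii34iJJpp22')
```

[('3', '4iJJp')]

This matches one or more of a literal 'i'; then one or more of a word character (lazy) (captured); then a word character, then one or more of a word character (captured); then one or more of one of [p6zj] (lazy); then exactly 2 of a character in [0-3].
2 groups means the one result is a tuple of 2 captured strings — 1 here.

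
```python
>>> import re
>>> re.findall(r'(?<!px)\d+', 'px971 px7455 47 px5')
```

['71', '455', '47']

`(?!…)`/`(?<!…)` only lets a position through if the neighbouring text does NOT match; no characters are consumed.
`findall` yields the raw match text (3 of them) because the pattern has no groups.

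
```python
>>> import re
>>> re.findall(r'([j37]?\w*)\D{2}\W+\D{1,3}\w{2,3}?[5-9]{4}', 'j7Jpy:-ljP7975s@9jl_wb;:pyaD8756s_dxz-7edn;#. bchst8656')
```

This matches optionally one of [j37], then zero or more of a word character (captured); then exactly 2 of a non-digit, then one or more of a non-word character, then 1 to 3 of a non-digit; then 2 to 3 of a word character (lazy), then exactly 4 of a character in [5-9].
`findall` collects group 1 from each match (3 total).

['j7Jp', '9jl_w', '7edn']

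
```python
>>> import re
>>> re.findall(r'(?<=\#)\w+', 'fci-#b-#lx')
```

['b', 'lx']

The `(?=…)`/`(?<=…)` assertion just peeks at neighbouring text; it doesn't advance the match position.
Scanning left to right: at [5:6] → 'b'; at [8:10] → 'lx'.
`findall` yields the raw match text (2 of them) because the pattern has no groups.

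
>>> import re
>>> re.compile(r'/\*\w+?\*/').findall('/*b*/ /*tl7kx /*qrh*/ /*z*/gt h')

Walking the string: at [0:5] → '/*b*/'; at [14:21] → '/*qrh*/'; at [22:27] → '/*z*/'.
No capturing groups, so `findall` returns the 3 full match strings.

['/*b*/', '/*qrh*/', '/*z*/']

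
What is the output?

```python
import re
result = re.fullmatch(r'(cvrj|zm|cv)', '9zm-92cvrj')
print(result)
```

For `fullmatch`, every character of the input must be accounted for by the pattern.
Here there's no way to consume every character, so the call returns None.

None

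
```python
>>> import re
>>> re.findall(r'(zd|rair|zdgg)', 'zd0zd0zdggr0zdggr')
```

['zd', 'zd', 'zd', 'zd']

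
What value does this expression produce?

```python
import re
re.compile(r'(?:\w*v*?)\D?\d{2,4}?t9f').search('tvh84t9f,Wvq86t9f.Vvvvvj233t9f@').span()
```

(0, 8)

The pattern matches zero or more of a word character, then zero or more of the literal 'v' (lazy) (non-capturing group); then optionally a non-digit, then 2 to 4 of a digit (lazy), then the literal 't9f'.
Unlike `match`, `search` isn't anchored — it looks for the pattern anywhere in the string.
The match spans [0:8] → 'tvh84t9f'.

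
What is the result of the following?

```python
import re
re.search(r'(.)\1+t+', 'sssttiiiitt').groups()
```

A backreference is literal: `\1` must see the identical characters the first group matched.
`search` walks the string left to right and returns the first match it finds.
The match spans [0:5] → 'ssstt'.
Captured: group 1 = 's'.

('s',)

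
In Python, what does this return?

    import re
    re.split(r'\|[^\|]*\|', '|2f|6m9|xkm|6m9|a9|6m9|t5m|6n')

['', '6m9', '6m9', '6m9', '6n']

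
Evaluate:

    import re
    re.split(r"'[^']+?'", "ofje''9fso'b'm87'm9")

["ofje'", 'b', 'm9']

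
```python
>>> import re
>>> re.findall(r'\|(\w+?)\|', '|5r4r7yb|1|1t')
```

['5r4r7yb']

Matches: at [0:9] match '|5r4r7yb|', group 1 = '5r4r7yb'.
With a single group, `findall` returns only what that group captured — 1 item.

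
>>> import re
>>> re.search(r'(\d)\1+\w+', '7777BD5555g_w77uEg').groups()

The match spans [0:18] → '7777BD5555g_w77uEg'.
Captured: group 1 = '7'.

('7',)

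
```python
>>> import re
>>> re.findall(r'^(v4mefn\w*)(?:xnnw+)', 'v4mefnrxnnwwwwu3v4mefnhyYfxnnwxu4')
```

This matches anchored at the start of the string; then the literal 'v4m', then the literal 'efn', then zero or more of a word character (captured); then the literal 'xnn', then one or more of the literal 'w' (non-capturing group).
One capturing group, so `findall` returns just the captured substring from the one match — 1 in all.

['v4mefnrxnnwwwwu3v4mefnhyYf']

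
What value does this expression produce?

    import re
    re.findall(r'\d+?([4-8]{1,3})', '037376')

Pattern: one or more of a digit (lazy); then 1 to 3 of a character in [4-8] (captured).
A `+?`/`*?`/`{m,n}?` starts at its minimum and grows only as far as needed for what follows to match.
Walking the string: at [0:3] match '037', group 1 = '7'; at [3:6] match '376', group 1 = '76'.
One capturing group, so `findall` returns just the captured substring from each match — 2 in all.

['7', '76']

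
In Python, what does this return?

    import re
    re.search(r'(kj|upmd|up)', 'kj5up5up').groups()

The match spans [0:2] → 'kj'.
Captured: group 1 = 'kj'.

('kj',)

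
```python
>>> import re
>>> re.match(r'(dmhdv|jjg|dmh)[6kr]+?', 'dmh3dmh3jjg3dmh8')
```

None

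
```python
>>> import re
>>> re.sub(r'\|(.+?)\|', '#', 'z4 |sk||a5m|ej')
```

A non-greedy quantifier consumes as few characters as it can — just enough that the remainder of the pattern still matches from where it stops; whatever follows it matches normally.
Matches: at [3:7] → '|sk|'; at [7:12] → '|a5m|'.
Each match is replaced by '#'.

'z4 ##ej'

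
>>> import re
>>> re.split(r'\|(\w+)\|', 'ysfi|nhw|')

['ysfi', 'nhw', '']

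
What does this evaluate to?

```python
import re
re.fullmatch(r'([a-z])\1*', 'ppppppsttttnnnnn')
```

None

`re.fullmatch` is like wrapping the pattern in `^…$` (in single-line mode).
Here there's no way to consume every character, so the call returns None.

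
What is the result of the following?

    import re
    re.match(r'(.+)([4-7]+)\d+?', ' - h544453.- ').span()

(0, 10)

Pattern: one or more of any character (captured); then one or more of a character in [4-7] (captured); then one or more of a digit (lazy).
`re.match` won't scan ahead — the pattern has to work from the very first character.
The match spans [0:10] → ' - h544453'.
Captured: group 1 = ' - h5444', group 2 = '5'.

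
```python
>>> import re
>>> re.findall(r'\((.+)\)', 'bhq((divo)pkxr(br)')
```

['(divo)pkxr(br']

With a single group, `findall` returns only what that group captured — 1 item.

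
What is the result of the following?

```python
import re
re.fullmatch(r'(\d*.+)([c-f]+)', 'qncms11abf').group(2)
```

The match spans [0:10] → 'qncms11abf'.
Captured: group 1 = 'qncms11ab', group 2 = 'f'.

'f'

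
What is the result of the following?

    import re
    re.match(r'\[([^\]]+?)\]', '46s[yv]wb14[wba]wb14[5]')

None

`match` is anchored at position 0; if the pattern doesn't fit there, it returns None.
Here the pattern fails at index 0, so the call returns None.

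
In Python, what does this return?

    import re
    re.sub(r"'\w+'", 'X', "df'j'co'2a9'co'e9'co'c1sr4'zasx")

Matches: at [2:5] → "'j'"; at [7:12] → "'2a9'"; at [14:18] → "'e9'"; at [20:27] → "'c1sr4'".
Each match is replaced by 'X'.

'dfXcoXcoXcoXzasx'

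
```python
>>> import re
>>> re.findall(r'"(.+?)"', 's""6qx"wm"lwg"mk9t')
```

['"6qx', 'lwg']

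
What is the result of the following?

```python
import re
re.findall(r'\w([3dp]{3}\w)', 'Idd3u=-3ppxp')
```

With a single group, `findall` returns only what that group captured — 1 item.

['dd3u']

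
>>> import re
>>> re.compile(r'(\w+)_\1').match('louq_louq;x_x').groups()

('louq',)

The match spans [0:9] → 'louq_louq'.
Captured: group 1 = 'louq'.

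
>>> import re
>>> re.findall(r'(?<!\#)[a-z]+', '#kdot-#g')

The negative lookaround is zero-width — it rules out positions where the adjacent text would match, without consuming anything.
Matches: at [2:5] → 'dot'.
With no groups in the pattern, `findall` gives back each whole match — 1 here.

['dot']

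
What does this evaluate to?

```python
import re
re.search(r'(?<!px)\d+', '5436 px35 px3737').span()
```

(0, 4)

`(?!…)`/`(?<!…)` only lets a position through if the neighbouring text does NOT match; no characters are consumed.
`search` walks the string left to right and returns the first match it finds.
The match spans [0:4] → '5436'.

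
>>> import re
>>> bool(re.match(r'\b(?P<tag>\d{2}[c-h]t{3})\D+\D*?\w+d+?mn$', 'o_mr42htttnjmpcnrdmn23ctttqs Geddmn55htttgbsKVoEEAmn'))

False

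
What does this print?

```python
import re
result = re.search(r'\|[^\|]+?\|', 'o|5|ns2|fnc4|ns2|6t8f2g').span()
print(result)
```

The match spans [1:4] → '|5|'.

(1, 4)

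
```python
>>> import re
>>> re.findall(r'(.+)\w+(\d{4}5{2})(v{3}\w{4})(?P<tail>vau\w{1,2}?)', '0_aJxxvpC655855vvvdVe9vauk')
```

[('0_aJxxvp', '655855', 'vvvdVe9', 'vauk')]

The pattern matches one or more of any character (captured); then one or more of a word character; then exactly 4 of a digit, then exactly 2 of the literal '5' (captured); then exactly 3 of the literal 'v', then exactly 4 of a word character (captured); then the literal 'vau', then 1 to 2 of a word character (lazy) (captured as 'tail').
`findall` packs the 4 group values into a tuple for every match.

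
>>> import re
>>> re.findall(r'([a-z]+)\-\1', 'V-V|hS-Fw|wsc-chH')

['c']

`\1` has to match the exact text group 1 already captured.
With a single group, `findall` returns only what that group captured — 1 item.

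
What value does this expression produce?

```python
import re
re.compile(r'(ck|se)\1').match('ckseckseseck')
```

None

With `match`, the pattern is implicitly anchored at the beginning.
Here position 0 doesn't satisfy it, so the call returns None.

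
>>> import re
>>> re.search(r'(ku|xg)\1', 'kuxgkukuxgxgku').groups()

The match spans [4:8] → 'kuku'.
Captured: group 1 = 'ku'.

('ku',)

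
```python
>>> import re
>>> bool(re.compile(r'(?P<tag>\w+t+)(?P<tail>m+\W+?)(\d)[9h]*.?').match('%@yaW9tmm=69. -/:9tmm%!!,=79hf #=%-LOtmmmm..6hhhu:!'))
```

The pattern matches one or more of a word character, then one or more of a literal 't' (captured as 'tag'); then one or more of the literal 'm', then one or more of a non-word character (lazy) (captured as 'tail'); then a digit (captured); then zero or more of one of [9h], then optionally any character.
`match` is anchored at position 0; if the pattern doesn't fit there, it returns None.
Here the pattern fails at index 0, so the call returns None, and `bool(None)` is False.

False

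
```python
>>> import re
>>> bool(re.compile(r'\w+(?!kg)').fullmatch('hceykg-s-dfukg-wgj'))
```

False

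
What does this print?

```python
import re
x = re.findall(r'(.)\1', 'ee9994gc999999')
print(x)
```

The backreference `\1` re-matches whatever the first group consumed, character for character.
Matches: at [0:2] match 'ee', group 1 = 'e'; at [2:4] match '99', group 1 = '9'; at [8:10] match '99', group 1 = '9'; at [10:12] match '99', group 1 = '9'; at [12:14] match '99', group 1 = '9'.
`findall` collects group 1 from each match (5 total).

['e', '9', '9', '9', '9']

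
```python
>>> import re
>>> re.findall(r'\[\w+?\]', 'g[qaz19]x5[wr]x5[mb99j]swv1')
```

`findall` yields the raw match text (3 of them) because the pattern has no groups.

['[qaz19]', '[wr]', '[mb99j]']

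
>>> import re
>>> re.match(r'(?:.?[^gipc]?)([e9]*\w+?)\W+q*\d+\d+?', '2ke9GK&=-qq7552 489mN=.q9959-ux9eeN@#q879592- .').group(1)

'e9GK'

Pattern: optionally any character, then optionally any character except [gipc] (non-capturing group); then zero or more of one of [e9], then one or more of a word character (lazy) (captured); then one or more of a non-word character; then zero or more of the literal 'q', then one or more of a digit, then one or more of a digit (lazy).
`re.match` won't scan ahead — the pattern has to work from the very first character.
The match spans [0:15] → '2ke9GK&=-qq7552'.
Captured: group 1 = 'e9GK'.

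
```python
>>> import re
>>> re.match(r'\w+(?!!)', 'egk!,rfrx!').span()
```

(0, 2)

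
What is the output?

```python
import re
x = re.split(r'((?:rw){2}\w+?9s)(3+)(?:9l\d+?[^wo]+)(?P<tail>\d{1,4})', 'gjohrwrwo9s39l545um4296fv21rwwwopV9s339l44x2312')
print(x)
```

A `+?`/`*?`/`{m,n}?` starts at its minimum and grows only as far as needed for what follows to match.
`re.split` interleaves the captured-group text with the surrounding fragments.

['gjoh', 'rwrwo9s', '3', '1', 'rwwwopV9s339l44x2312']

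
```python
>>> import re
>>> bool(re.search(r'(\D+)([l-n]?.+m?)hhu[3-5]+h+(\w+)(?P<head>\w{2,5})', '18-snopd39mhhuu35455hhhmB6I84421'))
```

False

The pattern matches one or more of a non-digit (captured); then optionally a character in [l-n], then one or more of any character, then optionally a literal 'm' (captured); then the literal 'hhu', then one or more of a character in [3-5], then one or more of the literal 'h'; then one or more of a word character (captured); then 2 to 5 of a word character (captured as 'head').
Unlike `match`, `search` isn't anchored — it looks for the pattern anywhere in the string.
Here nothing in the string fits, so the call returns None, and `bool(None)` is False.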